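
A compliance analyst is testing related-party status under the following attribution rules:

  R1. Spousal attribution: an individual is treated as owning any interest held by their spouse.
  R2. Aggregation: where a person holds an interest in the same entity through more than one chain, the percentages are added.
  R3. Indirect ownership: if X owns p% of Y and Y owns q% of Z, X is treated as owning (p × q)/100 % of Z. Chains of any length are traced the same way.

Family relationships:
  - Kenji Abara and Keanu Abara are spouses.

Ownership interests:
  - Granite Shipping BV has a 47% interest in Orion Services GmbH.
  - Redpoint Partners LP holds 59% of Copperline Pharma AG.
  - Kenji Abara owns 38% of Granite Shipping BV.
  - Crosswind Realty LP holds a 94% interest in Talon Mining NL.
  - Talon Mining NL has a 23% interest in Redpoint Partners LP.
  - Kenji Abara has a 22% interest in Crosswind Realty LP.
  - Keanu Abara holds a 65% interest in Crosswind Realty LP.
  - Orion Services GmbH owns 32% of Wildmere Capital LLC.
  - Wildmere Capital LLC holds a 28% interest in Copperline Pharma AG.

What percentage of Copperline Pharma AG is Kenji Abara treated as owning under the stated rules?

By spousal attribution (R1), Kenji Abara is treated as also owning Keanu Abara's interest in Crosswind Realty LP, giving 22% + 65% = 87%.
Chain via Granite Shipping BV → Orion Services GmbH → Wildmere Capital LLC (R3): 38% × 47% × 32% × 28% = 1.600256% of Copperline Pharma AG.
Chain via Crosswind Realty LP → Talon Mining NL → Redpoint Partners LP (R3): 87% × 94% × 23% × 59% = 11.097546% of Copperline Pharma AG.
Aggregating (R2): 1.600256% + 11.097546% = 12.697802%.

12.697802%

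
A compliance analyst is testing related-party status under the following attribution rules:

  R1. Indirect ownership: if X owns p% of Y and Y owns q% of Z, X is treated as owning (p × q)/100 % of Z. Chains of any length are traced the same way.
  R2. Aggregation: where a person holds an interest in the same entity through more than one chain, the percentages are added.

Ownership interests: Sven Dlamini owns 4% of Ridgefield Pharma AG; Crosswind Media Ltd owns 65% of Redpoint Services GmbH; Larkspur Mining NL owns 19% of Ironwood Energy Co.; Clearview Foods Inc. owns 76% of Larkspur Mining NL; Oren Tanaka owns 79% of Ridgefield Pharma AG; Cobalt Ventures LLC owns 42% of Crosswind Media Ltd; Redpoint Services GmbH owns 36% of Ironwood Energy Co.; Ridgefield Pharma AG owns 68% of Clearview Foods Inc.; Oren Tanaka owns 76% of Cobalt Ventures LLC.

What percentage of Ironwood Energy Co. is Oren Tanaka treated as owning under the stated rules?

15.226448%

Chain via Ridgefield Pharma AG → Clearview Foods Inc. → Larkspur Mining NL (R1): 79% × 68% × 76% × 19% = 7.757168% of Ironwood Energy Co.
Chain via Cobalt Ventures LLC → Crosswind Media Ltd → Redpoint Services GmbH (R1): 76% × 42% × 65% × 36% = 7.46928% of Ironwood Energy Co.
Aggregating (R2): 7.757168% + 7.46928% = 15.226448%.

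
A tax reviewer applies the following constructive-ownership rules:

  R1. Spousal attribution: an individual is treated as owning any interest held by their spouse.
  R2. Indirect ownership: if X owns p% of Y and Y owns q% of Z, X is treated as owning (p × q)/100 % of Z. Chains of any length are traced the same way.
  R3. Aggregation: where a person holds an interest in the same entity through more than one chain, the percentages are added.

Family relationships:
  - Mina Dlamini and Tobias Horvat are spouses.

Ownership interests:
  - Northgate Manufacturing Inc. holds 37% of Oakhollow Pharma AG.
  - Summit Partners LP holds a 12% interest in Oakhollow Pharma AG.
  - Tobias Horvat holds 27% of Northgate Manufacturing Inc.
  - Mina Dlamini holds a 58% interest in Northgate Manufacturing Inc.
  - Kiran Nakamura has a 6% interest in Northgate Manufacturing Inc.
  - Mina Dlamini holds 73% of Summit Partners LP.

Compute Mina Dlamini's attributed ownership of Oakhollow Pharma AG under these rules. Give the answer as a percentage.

40.21%

By spousal attribution (R1), Mina Dlamini is treated as also owning Tobias Horvat's interest in Northgate Manufacturing Inc, giving 58% + 27% = 85%.
Chain via Summit Partners LP (R2): 73% × 12% = 8.76% of Oakhollow Pharma AG.
Chain via Northgate Manufacturing Inc. (R2): 85% × 37% = 31.45% of Oakhollow Pharma AG.
Aggregating (R3): 8.76% + 31.45% = 40.21%.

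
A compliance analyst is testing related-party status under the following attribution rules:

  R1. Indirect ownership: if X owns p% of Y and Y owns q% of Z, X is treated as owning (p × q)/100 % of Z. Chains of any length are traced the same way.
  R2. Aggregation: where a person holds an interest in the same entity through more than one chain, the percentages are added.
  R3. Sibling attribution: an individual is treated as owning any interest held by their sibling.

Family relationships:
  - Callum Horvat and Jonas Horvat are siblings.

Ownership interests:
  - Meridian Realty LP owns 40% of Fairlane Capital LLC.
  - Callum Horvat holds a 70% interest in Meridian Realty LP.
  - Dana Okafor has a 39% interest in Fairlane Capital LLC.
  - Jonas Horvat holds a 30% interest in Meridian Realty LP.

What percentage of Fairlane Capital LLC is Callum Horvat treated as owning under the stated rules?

By sibling attribution (R3), Callum Horvat is treated as also owning Jonas Horvat's interest in Meridian Realty LP, giving 70% + 30% = 100%.
Chain via Meridian Realty LP (R1): 100% × 40% = 40% of Fairlane Capital LLC.

40%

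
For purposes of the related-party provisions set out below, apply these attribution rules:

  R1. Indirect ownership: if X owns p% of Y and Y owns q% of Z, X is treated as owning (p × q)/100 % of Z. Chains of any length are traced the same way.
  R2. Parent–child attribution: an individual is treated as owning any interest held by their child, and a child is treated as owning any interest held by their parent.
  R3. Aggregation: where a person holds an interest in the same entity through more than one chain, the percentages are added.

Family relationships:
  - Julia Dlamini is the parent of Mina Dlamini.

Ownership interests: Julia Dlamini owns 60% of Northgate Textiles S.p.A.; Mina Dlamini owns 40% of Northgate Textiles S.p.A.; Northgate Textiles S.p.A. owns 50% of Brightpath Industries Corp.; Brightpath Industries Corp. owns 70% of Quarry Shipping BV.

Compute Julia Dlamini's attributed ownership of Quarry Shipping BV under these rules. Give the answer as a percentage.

35%

By parent–child attribution (R2), Julia Dlamini is treated as also owning Mina Dlamini's interest in Northgate Textiles S.p.A, giving 60% + 40% = 100%.
Chain via Northgate Textiles S.p.A. → Brightpath Industries Corp. (R1): 100% × 50% × 70% = 35% of Quarry Shipping BV.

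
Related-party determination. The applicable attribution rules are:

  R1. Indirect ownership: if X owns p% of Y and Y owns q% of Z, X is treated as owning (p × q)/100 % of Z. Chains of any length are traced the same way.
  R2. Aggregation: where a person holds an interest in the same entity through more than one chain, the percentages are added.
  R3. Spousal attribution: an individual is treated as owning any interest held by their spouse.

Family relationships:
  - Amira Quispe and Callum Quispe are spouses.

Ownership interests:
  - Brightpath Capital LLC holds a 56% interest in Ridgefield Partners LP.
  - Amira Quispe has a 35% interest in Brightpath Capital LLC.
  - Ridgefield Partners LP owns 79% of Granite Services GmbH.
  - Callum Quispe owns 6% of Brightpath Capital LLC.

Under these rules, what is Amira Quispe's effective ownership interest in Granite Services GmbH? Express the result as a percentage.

18.1384%

By spousal attribution (R3), Amira Quispe is treated as also owning Callum Quispe's interest in Brightpath Capital LLC, giving 35% + 6% = 41%.
Chain via Brightpath Capital LLC → Ridgefield Partners LP (R1): 41% × 56% × 79% = 18.1384% of Granite Services GmbH.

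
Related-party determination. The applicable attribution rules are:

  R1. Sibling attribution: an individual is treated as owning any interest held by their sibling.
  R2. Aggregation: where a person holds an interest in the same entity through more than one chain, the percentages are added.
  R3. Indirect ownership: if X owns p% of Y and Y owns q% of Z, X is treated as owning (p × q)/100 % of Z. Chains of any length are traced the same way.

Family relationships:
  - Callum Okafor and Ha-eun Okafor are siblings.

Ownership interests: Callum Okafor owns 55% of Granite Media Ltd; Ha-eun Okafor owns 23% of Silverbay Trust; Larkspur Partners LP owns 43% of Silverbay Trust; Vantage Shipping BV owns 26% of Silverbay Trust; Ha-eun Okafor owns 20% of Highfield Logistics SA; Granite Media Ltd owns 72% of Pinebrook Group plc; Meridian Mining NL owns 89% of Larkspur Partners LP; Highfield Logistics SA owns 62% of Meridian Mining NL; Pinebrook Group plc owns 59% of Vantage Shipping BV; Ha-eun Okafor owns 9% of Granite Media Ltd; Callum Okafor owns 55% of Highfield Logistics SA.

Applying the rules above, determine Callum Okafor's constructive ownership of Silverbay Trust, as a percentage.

47.864222%

By sibling attribution (R1), Callum Okafor is treated as also owning Ha-eun Okafor's interest in Highfield Logistics SA, giving 55% + 20% = 75%.
By sibling attribution (R1), Callum Okafor is treated as also owning Ha-eun Okafor's interest in Granite Media Ltd, giving 55% + 9% = 64%.
By sibling attribution (R1), Callum Okafor is treated as owning Ha-eun Okafor's 23% interest in Silverbay Trust.
Chain via Highfield Logistics SA → Meridian Mining NL → Larkspur Partners LP (R3): 75% × 62% × 89% × 43% = 17.79555% of Silverbay Trust.
Chain via Granite Media Ltd → Pinebrook Group plc → Vantage Shipping BV (R3): 64% × 72% × 59% × 26% = 7.068672% of Silverbay Trust.
Direct interest in Silverbay Trust: 23%.
Aggregating (R2): 17.79555% + 7.068672% + 23% = 47.864222%.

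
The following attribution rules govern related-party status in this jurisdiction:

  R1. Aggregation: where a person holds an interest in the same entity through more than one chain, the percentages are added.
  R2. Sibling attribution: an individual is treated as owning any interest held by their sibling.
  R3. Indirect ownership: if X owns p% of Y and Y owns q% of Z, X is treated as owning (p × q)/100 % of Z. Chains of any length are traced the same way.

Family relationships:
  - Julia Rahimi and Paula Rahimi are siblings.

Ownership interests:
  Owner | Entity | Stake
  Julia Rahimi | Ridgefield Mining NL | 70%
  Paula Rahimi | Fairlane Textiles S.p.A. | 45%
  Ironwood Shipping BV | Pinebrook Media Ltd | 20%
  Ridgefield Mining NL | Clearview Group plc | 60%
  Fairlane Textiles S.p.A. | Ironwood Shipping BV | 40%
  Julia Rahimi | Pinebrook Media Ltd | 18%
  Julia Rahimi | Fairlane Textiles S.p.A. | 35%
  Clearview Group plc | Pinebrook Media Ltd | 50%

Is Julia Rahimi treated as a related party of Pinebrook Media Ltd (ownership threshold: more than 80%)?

By sibling attribution (R2), Julia Rahimi is treated as also owning Paula Rahimi's interest in Fairlane Textiles S.p.A, giving 35% + 45% = 80%.
Chain via Ridgefield Mining NL → Clearview Group plc (R3): 70% × 60% × 50% = 21% of Pinebrook Media Ltd.
Chain via Fairlane Textiles S.p.A. → Ironwood Shipping BV (R3): 80% × 40% × 20% = 6.4% of Pinebrook Media Ltd.
Direct interest in Pinebrook Media Ltd: 18%.
Aggregating (R1): 21% + 6.4% + 18% = 45.4%.
45.4% does not exceed the 80% threshold, so Julia is not a related party to Pinebrook Media Ltd.

No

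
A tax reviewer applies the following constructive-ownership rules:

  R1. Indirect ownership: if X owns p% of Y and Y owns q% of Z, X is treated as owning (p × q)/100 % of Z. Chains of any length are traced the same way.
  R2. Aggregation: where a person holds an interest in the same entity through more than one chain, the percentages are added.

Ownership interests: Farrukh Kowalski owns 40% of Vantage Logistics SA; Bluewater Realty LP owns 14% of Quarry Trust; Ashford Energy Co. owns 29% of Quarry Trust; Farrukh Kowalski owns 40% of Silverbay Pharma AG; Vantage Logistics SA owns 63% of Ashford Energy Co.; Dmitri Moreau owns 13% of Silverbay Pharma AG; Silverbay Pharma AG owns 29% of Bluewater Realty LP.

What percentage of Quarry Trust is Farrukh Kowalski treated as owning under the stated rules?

Chain via Vantage Logistics SA → Ashford Energy Co. (R1): 40% × 63% × 29% = 7.308% of Quarry Trust.
Chain via Silverbay Pharma AG → Bluewater Realty LP (R1): 40% × 29% × 14% = 1.624% of Quarry Trust.
Aggregating (R2): 7.308% + 1.624% = 8.932%.

8.932%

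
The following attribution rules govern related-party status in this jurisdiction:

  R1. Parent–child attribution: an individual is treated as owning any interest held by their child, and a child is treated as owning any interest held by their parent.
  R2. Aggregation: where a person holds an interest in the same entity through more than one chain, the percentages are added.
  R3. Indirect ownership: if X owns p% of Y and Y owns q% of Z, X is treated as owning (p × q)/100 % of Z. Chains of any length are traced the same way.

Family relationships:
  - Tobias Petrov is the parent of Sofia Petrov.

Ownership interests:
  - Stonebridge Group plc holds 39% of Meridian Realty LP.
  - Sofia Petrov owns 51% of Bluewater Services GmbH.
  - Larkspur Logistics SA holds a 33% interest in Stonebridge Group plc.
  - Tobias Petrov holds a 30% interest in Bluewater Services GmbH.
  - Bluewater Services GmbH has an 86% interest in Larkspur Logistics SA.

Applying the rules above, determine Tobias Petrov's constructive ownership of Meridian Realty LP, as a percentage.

8.965242%

By parent–child attribution (R1), Tobias Petrov is treated as also owning Sofia Petrov's interest in Bluewater Services GmbH, giving 30% + 51% = 81%.
Chain via Bluewater Services GmbH → Larkspur Logistics SA → Stonebridge Group plc (R3): 81% × 86% × 33% × 39% = 8.965242% of Meridian Realty LP.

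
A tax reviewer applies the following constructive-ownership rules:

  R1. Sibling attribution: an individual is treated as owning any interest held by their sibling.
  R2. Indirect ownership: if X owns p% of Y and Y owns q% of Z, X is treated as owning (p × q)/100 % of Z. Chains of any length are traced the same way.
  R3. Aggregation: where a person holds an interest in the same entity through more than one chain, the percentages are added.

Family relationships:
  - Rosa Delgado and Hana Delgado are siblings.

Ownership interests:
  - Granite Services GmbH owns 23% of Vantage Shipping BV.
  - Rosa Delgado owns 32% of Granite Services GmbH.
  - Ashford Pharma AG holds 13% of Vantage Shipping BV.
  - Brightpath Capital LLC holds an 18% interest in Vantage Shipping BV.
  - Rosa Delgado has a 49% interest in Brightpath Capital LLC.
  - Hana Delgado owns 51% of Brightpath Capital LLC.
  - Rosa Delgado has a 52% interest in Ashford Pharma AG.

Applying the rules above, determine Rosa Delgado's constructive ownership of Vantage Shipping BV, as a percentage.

32.12%

By sibling attribution (R1), Rosa Delgado is treated as also owning Hana Delgado's interest in Brightpath Capital LLC, giving 49% + 51% = 100%.
Chain via Ashford Pharma AG (R2): 52% × 13% = 6.76% of Vantage Shipping BV.
Chain via Granite Services GmbH (R2): 32% × 23% = 7.36% of Vantage Shipping BV.
Chain via Brightpath Capital LLC (R2): 100% × 18% = 18% of Vantage Shipping BV.
Aggregating (R3): 6.76% + 7.36% + 18% = 32.12%.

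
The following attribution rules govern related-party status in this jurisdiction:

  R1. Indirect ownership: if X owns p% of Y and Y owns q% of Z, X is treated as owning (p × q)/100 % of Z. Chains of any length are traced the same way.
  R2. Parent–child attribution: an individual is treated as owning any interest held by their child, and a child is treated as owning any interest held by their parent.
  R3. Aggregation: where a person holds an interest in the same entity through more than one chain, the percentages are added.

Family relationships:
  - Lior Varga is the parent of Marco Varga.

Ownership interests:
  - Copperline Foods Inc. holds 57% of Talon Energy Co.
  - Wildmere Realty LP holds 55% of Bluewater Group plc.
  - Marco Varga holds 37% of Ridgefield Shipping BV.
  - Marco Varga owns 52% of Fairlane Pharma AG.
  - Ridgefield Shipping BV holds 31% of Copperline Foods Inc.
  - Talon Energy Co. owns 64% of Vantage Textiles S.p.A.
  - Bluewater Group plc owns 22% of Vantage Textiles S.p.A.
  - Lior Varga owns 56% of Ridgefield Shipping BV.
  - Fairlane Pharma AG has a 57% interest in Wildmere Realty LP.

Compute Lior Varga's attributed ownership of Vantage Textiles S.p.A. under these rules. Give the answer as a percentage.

By parent–child attribution (R2), Lior Varga is treated as also owning Marco Varga's interest in Ridgefield Shipping BV, giving 56% + 37% = 93%.
By parent–child attribution (R2), Lior Varga is treated as owning Marco Varga's 52% interest in Fairlane Pharma AG.
Chain via Ridgefield Shipping BV → Copperline Foods Inc. → Talon Energy Co. (R1): 93% × 31% × 57% × 64% = 10.517184% of Vantage Textiles S.p.A.
Chain via Fairlane Pharma AG → Wildmere Realty LP → Bluewater Group plc (R1): 52% × 57% × 55% × 22% = 3.58644% of Vantage Textiles S.p.A.
Aggregating (R3): 10.517184% + 3.58644% = 14.103624%.

14.103624%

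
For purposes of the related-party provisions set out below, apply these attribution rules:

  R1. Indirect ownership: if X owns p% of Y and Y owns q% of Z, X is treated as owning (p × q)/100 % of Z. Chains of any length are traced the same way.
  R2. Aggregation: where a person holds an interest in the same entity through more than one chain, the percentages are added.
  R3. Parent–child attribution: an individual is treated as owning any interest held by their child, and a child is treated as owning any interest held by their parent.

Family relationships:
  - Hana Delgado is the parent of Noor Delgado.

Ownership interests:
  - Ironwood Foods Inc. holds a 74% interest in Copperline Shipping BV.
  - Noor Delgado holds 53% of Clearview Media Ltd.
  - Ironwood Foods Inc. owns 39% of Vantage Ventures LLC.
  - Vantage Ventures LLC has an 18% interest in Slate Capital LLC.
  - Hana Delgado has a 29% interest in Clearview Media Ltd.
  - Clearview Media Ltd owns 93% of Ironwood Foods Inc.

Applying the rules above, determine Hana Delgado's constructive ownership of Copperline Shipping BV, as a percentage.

56.4324%

By parent–child attribution (R3), Hana Delgado is treated as also owning Noor Delgado's interest in Clearview Media Ltd, giving 29% + 53% = 82%.
Chain via Clearview Media Ltd → Ironwood Foods Inc. (R1): 82% × 93% × 74% = 56.4324% of Copperline Shipping BV.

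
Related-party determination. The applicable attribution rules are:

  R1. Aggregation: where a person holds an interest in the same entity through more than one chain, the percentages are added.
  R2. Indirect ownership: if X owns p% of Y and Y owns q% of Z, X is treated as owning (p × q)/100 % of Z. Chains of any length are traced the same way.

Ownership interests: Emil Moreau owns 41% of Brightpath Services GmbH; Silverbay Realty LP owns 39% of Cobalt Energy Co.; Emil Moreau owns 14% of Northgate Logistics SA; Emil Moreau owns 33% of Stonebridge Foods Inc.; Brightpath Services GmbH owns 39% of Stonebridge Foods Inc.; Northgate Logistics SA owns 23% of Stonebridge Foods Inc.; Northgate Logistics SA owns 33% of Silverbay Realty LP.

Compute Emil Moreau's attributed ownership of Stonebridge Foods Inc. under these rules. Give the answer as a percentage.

52.21%

Chain via Northgate Logistics SA (R2): 14% × 23% = 3.22% of Stonebridge Foods Inc.
Chain via Brightpath Services GmbH (R2): 41% × 39% = 15.99% of Stonebridge Foods Inc.
Direct interest in Stonebridge Foods Inc: 33%.
Aggregating (R1): 3.22% + 15.99% + 33% = 52.21%.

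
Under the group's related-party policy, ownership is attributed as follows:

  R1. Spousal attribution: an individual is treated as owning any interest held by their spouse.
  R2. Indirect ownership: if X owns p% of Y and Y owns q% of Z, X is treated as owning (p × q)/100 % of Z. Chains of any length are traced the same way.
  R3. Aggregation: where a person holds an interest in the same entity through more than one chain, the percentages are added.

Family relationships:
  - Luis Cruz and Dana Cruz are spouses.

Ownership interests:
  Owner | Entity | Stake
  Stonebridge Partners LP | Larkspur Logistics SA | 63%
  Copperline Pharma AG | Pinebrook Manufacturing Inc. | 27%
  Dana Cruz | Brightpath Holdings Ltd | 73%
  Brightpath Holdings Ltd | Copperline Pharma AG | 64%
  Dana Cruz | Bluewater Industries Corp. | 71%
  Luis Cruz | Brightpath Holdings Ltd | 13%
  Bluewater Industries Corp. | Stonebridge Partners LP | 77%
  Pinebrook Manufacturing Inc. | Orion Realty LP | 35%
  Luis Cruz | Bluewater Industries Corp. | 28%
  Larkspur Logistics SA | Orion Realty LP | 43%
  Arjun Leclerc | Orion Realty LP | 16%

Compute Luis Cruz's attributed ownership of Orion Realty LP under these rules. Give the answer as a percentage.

By spousal attribution (R1), Luis Cruz is treated as also owning Dana Cruz's interest in Brightpath Holdings Ltd, giving 13% + 73% = 86%.
By spousal attribution (R1), Luis Cruz is treated as also owning Dana Cruz's interest in Bluewater Industries Corp, giving 28% + 71% = 99%.
Chain via Brightpath Holdings Ltd → Copperline Pharma AG → Pinebrook Manufacturing Inc. (R2): 86% × 64% × 27% × 35% = 5.20128% of Orion Realty LP.
Chain via Bluewater Industries Corp. → Stonebridge Partners LP → Larkspur Logistics SA (R2): 99% × 77% × 63% × 43% = 20.650707% of Orion Realty LP.
Aggregating (R3): 5.20128% + 20.650707% = 25.851987%.

25.851987%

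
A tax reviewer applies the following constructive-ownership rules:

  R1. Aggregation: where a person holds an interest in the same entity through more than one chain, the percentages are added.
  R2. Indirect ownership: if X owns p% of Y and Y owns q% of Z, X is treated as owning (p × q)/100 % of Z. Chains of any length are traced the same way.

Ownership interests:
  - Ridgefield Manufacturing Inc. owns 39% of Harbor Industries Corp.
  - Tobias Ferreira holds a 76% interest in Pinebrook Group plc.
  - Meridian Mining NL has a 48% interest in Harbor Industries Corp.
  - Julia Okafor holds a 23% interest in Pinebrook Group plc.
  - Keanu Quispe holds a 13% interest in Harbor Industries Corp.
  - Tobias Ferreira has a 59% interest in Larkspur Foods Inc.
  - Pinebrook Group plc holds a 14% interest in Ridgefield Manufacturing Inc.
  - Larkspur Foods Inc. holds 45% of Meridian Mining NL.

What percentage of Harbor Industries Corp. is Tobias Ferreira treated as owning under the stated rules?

Chain via Pinebrook Group plc → Ridgefield Manufacturing Inc. (R2): 76% × 14% × 39% = 4.1496% of Harbor Industries Corp.
Chain via Larkspur Foods Inc. → Meridian Mining NL (R2): 59% × 45% × 48% = 12.744% of Harbor Industries Corp.
Aggregating (R1): 4.1496% + 12.744% = 16.8936%.

16.8936%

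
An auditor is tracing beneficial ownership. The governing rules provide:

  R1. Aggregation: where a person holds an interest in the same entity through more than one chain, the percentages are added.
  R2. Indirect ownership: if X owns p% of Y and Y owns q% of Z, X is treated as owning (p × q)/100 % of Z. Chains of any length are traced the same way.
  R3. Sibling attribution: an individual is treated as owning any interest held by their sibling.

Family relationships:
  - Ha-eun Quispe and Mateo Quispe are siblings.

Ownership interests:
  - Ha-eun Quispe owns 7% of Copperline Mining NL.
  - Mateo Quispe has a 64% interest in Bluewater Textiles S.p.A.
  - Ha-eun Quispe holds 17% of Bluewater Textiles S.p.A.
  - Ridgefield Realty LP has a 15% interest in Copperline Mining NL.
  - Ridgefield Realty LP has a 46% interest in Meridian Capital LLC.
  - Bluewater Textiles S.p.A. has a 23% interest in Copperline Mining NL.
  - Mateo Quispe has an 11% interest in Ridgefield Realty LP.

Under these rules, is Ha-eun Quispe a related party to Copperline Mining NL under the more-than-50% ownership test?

By sibling attribution (R3), Ha-eun Quispe is treated as also owning Mateo Quispe's interest in Bluewater Textiles S.p.A, giving 17% + 64% = 81%.
By sibling attribution (R3), Ha-eun Quispe is treated as owning Mateo Quispe's 11% interest in Ridgefield Realty LP.
Chain via Bluewater Textiles S.p.A. (R2): 81% × 23% = 18.63% of Copperline Mining NL.
Direct interest in Copperline Mining NL: 7%.
Chain via Ridgefield Realty LP (R2): 11% × 15% = 1.65% of Copperline Mining NL.
Aggregating (R1): 18.63% + 7% + 1.65% = 27.28%.
27.28% does not exceed the 50% threshold, so Ha-eun is not a related party to Copperline Mining NL.

No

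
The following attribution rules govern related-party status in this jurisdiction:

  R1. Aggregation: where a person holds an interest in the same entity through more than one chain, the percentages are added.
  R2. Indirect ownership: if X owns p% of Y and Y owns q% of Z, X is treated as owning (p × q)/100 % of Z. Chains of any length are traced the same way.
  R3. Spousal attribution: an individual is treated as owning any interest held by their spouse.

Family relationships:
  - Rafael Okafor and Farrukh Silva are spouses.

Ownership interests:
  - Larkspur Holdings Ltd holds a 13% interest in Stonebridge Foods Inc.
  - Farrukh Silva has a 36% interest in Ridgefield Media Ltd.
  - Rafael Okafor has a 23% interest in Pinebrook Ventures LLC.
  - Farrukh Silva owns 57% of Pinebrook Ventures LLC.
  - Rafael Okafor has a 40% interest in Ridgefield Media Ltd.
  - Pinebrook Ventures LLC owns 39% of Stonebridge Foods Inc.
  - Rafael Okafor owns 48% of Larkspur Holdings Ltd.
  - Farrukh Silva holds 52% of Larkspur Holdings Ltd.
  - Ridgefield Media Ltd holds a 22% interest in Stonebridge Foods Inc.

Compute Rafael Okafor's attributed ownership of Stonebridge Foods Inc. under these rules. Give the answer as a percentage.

60.92%

By spousal attribution (R3), Rafael Okafor is treated as also owning Farrukh Silva's interest in Pinebrook Ventures LLC, giving 23% + 57% = 80%.
By spousal attribution (R3), Rafael Okafor is treated as also owning Farrukh Silva's interest in Larkspur Holdings Ltd, giving 48% + 52% = 100%.
By spousal attribution (R3), Rafael Okafor is treated as also owning Farrukh Silva's interest in Ridgefield Media Ltd, giving 40% + 36% = 76%.
Chain via Pinebrook Ventures LLC (R2): 80% × 39% = 31.2% of Stonebridge Foods Inc.
Chain via Larkspur Holdings Ltd (R2): 100% × 13% = 13% of Stonebridge Foods Inc.
Chain via Ridgefield Media Ltd (R2): 76% × 22% = 16.72% of Stonebridge Foods Inc.
Aggregating (R1): 31.2% + 13% + 16.72% = 60.92%.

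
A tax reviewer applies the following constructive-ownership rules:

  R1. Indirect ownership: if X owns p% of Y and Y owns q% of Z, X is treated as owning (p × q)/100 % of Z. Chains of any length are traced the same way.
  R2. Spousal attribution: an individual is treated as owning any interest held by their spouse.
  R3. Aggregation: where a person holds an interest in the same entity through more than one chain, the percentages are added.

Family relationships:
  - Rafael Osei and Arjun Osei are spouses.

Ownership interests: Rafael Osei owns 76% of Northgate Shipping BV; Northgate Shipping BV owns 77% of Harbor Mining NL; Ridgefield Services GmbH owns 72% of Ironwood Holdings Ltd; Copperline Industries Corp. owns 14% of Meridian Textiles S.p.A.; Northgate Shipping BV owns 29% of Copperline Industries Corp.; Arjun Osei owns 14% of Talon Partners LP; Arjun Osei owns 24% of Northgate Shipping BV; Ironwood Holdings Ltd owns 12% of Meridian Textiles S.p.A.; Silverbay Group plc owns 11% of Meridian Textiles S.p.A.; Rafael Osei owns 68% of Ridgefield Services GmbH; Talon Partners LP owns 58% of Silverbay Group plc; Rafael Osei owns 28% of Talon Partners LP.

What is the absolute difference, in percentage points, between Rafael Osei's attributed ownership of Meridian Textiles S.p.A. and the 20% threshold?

7.3852

By spousal attribution (R2), Rafael Osei is treated as also owning Arjun Osei's interest in Talon Partners LP, giving 28% + 14% = 42%.
By spousal attribution (R2), Rafael Osei is treated as also owning Arjun Osei's interest in Northgate Shipping BV, giving 76% + 24% = 100%.
Chain via Talon Partners LP → Silverbay Group plc (R1): 42% × 58% × 11% = 2.6796% of Meridian Textiles S.p.A.
Chain via Northgate Shipping BV → Copperline Industries Corp. (R1): 100% × 29% × 14% = 4.06% of Meridian Textiles S.p.A.
Chain via Ridgefield Services GmbH → Ironwood Holdings Ltd (R1): 68% × 72% × 12% = 5.8752% of Meridian Textiles S.p.A.
Aggregating (R3): 2.6796% + 4.06% + 5.8752% = 12.6148%.
12.6148% falls short of the 20% threshold by 7.3852 percentage points.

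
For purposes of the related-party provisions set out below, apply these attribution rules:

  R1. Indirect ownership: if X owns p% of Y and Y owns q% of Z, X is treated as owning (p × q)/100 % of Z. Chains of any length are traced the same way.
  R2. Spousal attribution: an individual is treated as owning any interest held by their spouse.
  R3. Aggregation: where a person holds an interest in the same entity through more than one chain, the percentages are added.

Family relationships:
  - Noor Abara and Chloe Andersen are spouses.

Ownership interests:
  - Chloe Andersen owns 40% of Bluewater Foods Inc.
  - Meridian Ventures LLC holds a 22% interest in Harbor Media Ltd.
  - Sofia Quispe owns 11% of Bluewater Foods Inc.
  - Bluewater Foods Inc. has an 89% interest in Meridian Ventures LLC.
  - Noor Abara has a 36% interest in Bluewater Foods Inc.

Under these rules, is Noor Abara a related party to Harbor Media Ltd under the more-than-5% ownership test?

Yes

By spousal attribution (R2), Noor Abara is treated as also owning Chloe Andersen's interest in Bluewater Foods Inc, giving 36% + 40% = 76%.
Chain via Bluewater Foods Inc. → Meridian Ventures LLC (R1): 76% × 89% × 22% = 14.8808% of Harbor Media Ltd.
14.8808% exceeds the 5% threshold, so Noor is a related party to Harbor Media Ltd.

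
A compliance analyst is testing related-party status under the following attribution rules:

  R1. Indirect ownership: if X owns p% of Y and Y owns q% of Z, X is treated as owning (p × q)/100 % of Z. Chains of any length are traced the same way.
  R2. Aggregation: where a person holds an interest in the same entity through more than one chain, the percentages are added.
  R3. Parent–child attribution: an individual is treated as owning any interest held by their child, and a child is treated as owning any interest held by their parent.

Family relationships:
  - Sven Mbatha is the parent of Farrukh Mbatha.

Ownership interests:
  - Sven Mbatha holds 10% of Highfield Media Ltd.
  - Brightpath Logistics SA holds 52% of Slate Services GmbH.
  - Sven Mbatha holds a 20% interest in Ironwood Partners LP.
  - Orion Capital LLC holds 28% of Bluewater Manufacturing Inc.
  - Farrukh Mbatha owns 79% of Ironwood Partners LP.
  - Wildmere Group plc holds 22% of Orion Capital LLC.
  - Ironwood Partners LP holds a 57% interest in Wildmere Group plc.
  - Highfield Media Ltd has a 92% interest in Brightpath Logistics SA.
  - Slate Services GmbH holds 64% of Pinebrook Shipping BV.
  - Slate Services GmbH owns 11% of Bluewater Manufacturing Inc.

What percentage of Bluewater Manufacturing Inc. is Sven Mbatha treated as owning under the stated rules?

4.002328%

By parent–child attribution (R3), Sven Mbatha is treated as also owning Farrukh Mbatha's interest in Ironwood Partners LP, giving 20% + 79% = 99%.
Chain via Highfield Media Ltd → Brightpath Logistics SA → Slate Services GmbH (R1): 10% × 92% × 52% × 11% = 0.52624% of Bluewater Manufacturing Inc.
Chain via Ironwood Partners LP → Wildmere Group plc → Orion Capital LLC (R1): 99% × 57% × 22% × 28% = 3.476088% of Bluewater Manufacturing Inc.
Aggregating (R2): 0.52624% + 3.476088% = 4.002328%.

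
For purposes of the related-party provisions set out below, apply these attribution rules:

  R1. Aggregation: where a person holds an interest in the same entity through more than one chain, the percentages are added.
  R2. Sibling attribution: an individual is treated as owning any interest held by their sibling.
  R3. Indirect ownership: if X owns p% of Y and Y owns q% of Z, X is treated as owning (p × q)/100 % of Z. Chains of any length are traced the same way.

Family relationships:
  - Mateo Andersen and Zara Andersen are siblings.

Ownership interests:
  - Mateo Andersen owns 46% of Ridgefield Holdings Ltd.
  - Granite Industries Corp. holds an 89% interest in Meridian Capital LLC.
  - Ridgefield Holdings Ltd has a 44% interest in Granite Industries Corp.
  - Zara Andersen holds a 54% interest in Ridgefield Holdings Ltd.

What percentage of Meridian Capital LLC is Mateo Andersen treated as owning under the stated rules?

By sibling attribution (R2), Mateo Andersen is treated as also owning Zara Andersen's interest in Ridgefield Holdings Ltd, giving 46% + 54% = 100%.
Chain via Ridgefield Holdings Ltd → Granite Industries Corp. (R3): 100% × 44% × 89% = 39.16% of Meridian Capital LLC.

39.16%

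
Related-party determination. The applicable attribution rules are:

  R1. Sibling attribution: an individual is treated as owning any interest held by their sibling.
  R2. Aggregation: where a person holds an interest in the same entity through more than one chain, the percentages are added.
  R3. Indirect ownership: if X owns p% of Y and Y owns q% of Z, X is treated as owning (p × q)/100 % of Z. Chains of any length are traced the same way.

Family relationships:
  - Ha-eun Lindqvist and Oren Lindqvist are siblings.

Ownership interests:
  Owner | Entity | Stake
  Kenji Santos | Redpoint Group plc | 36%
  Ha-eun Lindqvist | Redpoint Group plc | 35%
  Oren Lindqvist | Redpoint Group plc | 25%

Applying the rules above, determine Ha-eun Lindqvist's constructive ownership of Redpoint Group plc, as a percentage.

By sibling attribution (R1), Ha-eun Lindqvist is treated as also owning Oren Lindqvist's interest in Redpoint Group plc, giving 35% + 25% = 60%.
Direct interest in Redpoint Group plc: 60%.

60%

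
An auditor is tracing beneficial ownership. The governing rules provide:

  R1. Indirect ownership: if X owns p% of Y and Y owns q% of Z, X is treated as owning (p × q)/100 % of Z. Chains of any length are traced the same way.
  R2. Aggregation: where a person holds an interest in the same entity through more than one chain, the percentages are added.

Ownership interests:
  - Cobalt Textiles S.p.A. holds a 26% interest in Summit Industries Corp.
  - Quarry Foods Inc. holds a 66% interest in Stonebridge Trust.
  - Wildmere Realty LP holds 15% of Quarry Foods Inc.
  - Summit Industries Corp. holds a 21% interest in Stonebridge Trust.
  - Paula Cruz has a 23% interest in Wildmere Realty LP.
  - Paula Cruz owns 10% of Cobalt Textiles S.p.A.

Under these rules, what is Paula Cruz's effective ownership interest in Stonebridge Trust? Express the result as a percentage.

2.823%

Chain via Cobalt Textiles S.p.A. → Summit Industries Corp. (R1): 10% × 26% × 21% = 0.546% of Stonebridge Trust.
Chain via Wildmere Realty LP → Quarry Foods Inc. (R1): 23% × 15% × 66% = 2.277% of Stonebridge Trust.
Aggregating (R2): 0.546% + 2.277% = 2.823%.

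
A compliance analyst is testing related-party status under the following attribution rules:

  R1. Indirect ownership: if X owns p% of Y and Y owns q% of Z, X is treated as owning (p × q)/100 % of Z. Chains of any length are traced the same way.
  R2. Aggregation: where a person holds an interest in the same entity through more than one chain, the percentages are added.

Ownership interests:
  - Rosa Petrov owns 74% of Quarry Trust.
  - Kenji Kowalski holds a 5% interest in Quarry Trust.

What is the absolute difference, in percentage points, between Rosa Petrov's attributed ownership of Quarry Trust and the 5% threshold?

Direct interest in Quarry Trust: 74%.
74% exceeds the 5% threshold by 69 percentage points.

69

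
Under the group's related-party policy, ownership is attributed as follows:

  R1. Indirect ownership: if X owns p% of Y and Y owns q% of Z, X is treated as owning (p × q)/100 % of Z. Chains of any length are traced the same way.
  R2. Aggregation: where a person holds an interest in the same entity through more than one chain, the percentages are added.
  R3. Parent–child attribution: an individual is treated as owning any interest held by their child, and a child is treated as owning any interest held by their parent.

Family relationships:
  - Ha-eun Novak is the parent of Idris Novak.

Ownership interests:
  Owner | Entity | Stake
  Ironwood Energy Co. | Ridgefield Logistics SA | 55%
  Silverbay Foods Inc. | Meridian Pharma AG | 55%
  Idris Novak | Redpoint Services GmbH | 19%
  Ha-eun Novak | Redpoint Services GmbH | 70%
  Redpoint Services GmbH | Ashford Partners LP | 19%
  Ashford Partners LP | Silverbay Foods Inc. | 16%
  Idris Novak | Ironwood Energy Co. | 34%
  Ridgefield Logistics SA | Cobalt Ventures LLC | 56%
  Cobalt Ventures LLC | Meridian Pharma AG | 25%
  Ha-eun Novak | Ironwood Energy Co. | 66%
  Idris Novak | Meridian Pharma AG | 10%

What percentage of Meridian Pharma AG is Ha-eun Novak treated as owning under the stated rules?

19.18808%

By parent–child attribution (R3), Ha-eun Novak is treated as also owning Idris Novak's interest in Ironwood Energy Co, giving 66% + 34% = 100%.
By parent–child attribution (R3), Ha-eun Novak is treated as also owning Idris Novak's interest in Redpoint Services GmbH, giving 70% + 19% = 89%.
By parent–child attribution (R3), Ha-eun Novak is treated as owning Idris Novak's 10% interest in Meridian Pharma AG.
Chain via Ironwood Energy Co. → Ridgefield Logistics SA → Cobalt Ventures LLC (R1): 100% × 55% × 56% × 25% = 7.7% of Meridian Pharma AG.
Chain via Redpoint Services GmbH → Ashford Partners LP → Silverbay Foods Inc. (R1): 89% × 19% × 16% × 55% = 1.48808% of Meridian Pharma AG.
Direct interest in Meridian Pharma AG: 10%.
Aggregating (R2): 7.7% + 1.48808% + 10% = 19.18808%.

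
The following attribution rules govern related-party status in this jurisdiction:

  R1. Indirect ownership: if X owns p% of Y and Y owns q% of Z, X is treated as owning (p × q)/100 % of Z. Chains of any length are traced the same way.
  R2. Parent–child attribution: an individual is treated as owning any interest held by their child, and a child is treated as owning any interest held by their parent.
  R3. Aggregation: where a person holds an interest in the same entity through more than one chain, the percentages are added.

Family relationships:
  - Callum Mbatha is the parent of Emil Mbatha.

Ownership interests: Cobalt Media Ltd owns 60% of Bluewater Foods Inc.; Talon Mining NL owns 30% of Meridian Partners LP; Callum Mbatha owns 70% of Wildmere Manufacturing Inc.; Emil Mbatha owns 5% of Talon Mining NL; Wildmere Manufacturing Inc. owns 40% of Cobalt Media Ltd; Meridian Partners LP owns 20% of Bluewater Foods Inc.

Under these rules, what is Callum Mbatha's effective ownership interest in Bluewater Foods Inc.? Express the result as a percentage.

By parent–child attribution (R2), Callum Mbatha is treated as owning Emil Mbatha's 5% interest in Talon Mining NL.
Chain via Wildmere Manufacturing Inc. → Cobalt Media Ltd (R1): 70% × 40% × 60% = 16.8% of Bluewater Foods Inc.
Chain via Talon Mining NL → Meridian Partners LP (R1): 5% × 30% × 20% = 0.3% of Bluewater Foods Inc.
Aggregating (R3): 16.8% + 0.3% = 17.1%.

17.1%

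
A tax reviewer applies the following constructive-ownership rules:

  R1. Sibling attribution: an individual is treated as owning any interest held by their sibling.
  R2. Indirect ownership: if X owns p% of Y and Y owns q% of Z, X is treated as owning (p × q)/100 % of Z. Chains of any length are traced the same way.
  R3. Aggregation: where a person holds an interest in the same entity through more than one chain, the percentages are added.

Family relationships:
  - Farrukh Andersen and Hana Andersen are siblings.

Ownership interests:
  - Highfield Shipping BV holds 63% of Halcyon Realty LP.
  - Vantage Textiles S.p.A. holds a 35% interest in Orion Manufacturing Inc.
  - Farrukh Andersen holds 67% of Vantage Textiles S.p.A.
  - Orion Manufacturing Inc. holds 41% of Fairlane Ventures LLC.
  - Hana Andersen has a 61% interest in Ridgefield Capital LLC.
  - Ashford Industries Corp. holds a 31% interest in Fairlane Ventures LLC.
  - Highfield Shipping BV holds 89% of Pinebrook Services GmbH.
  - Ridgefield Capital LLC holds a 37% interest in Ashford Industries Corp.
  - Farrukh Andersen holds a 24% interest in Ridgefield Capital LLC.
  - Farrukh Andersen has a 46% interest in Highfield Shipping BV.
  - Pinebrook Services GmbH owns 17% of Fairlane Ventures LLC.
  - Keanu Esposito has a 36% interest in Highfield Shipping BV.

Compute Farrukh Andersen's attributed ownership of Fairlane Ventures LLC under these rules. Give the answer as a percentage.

By sibling attribution (R1), Farrukh Andersen is treated as also owning Hana Andersen's interest in Ridgefield Capital LLC, giving 24% + 61% = 85%.
Chain via Vantage Textiles S.p.A. → Orion Manufacturing Inc. (R2): 67% × 35% × 41% = 9.6145% of Fairlane Ventures LLC.
Chain via Ridgefield Capital LLC → Ashford Industries Corp. (R2): 85% × 37% × 31% = 9.7495% of Fairlane Ventures LLC.
Chain via Highfield Shipping BV → Pinebrook Services GmbH (R2): 46% × 89% × 17% = 6.9598% of Fairlane Ventures LLC.
Aggregating (R3): 9.6145% + 9.7495% + 6.9598% = 26.3238%.

26.3238%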